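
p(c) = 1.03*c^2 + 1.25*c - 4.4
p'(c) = 2.06*c + 1.25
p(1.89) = 1.64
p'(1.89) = 5.14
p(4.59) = 23.04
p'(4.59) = 10.71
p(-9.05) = 68.65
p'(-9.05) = -17.39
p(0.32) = -3.89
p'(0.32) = 1.91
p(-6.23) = 27.79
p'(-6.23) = -11.58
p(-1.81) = -3.29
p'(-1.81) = -2.48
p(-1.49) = -3.98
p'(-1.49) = -1.82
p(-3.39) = 3.20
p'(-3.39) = -5.73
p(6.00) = 40.18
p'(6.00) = 13.61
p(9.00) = 90.28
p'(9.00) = 19.79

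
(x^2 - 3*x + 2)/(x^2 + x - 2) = (x - 2)/(x + 2)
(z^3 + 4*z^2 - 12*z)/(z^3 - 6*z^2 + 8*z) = (z + 6)/(z - 4)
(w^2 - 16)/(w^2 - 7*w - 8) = (16 - w^2)/(-w^2 + 7*w + 8)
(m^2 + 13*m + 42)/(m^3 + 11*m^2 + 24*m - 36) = (m + 7)/(m^2 + 5*m - 6)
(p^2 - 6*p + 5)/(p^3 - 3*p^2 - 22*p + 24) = (p - 5)/(p^2 - 2*p - 24)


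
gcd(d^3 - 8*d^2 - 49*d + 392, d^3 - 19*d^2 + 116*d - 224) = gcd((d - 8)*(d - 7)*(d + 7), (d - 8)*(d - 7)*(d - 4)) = d^2 - 15*d + 56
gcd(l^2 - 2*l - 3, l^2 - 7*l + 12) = l - 3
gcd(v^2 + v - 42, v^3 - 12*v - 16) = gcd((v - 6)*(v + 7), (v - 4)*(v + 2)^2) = 1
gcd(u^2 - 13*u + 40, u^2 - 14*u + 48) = u - 8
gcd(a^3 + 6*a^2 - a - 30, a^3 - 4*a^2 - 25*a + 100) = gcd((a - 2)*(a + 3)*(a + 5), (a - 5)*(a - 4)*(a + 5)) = a + 5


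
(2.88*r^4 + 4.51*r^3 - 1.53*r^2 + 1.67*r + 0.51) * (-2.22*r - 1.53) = -6.3936*r^5 - 14.4186*r^4 - 3.5037*r^3 - 1.3665*r^2 - 3.6873*r - 0.7803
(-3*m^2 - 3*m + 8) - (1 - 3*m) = 7 - 3*m^2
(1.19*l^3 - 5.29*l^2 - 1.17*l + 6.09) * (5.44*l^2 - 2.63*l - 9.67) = 6.4736*l^5 - 31.9073*l^4 - 3.9594*l^3 + 87.361*l^2 - 4.7028*l - 58.8903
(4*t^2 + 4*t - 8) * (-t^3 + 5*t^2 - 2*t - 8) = -4*t^5 + 16*t^4 + 20*t^3 - 80*t^2 - 16*t + 64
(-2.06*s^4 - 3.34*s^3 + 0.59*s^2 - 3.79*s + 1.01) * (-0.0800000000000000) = 0.1648*s^4 + 0.2672*s^3 - 0.0472*s^2 + 0.3032*s - 0.0808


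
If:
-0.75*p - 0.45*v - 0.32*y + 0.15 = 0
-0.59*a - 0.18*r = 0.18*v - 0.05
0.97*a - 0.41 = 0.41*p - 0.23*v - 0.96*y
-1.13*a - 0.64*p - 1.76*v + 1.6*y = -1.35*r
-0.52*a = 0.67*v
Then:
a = 0.24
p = 0.18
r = -0.32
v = -0.19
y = 0.31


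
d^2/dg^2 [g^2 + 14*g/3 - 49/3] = 2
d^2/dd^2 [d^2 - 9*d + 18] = 2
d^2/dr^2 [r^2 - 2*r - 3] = 2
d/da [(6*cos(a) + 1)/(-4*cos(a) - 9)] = 50*sin(a)/(4*cos(a) + 9)^2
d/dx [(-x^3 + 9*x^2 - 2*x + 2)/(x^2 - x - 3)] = (-x^4 + 2*x^3 + 2*x^2 - 58*x + 8)/(x^4 - 2*x^3 - 5*x^2 + 6*x + 9)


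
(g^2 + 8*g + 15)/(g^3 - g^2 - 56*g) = (g^2 + 8*g + 15)/(g*(g^2 - g - 56))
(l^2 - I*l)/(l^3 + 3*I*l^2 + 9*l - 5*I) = l/(l^2 + 4*I*l + 5)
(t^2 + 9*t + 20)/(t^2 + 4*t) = (t + 5)/t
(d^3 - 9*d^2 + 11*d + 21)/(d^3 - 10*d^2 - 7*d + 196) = (d^2 - 2*d - 3)/(d^2 - 3*d - 28)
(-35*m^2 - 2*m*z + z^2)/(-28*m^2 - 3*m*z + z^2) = (5*m + z)/(4*m + z)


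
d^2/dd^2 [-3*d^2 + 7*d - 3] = -6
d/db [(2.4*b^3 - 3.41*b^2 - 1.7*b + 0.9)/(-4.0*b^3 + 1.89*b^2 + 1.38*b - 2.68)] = (-9.10400000000001*b^4 - 6.976*b^3 - 9.9888*b^2 + 14.8756*b + 3.314)/(16.0*b^6 - 15.12*b^5 - 7.4679*b^4 + 26.6564*b^3 - 8.226*b^2 - 7.3968*b + 7.1824)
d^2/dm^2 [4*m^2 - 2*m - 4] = 8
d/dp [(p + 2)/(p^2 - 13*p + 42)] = (p^2 - 13*p - (p + 2)*(2*p - 13) + 42)/(p^2 - 13*p + 42)^2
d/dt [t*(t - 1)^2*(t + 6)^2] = 5*t^4 + 40*t^3 + 39*t^2 - 120*t + 36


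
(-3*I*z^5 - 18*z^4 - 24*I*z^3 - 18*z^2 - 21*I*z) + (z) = -3*I*z^5 - 18*z^4 - 24*I*z^3 - 18*z^2 + z - 21*I*z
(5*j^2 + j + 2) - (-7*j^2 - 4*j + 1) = 12*j^2 + 5*j + 1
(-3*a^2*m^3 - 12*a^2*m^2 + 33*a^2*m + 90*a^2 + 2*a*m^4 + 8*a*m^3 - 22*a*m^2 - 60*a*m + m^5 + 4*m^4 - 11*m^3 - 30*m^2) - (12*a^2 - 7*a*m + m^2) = -3*a^2*m^3 - 12*a^2*m^2 + 33*a^2*m + 78*a^2 + 2*a*m^4 + 8*a*m^3 - 22*a*m^2 - 53*a*m + m^5 + 4*m^4 - 11*m^3 - 31*m^2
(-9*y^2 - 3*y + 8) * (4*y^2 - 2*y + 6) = -36*y^4 + 6*y^3 - 16*y^2 - 34*y + 48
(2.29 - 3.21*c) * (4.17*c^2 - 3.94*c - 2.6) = -13.3857*c^3 + 22.1967*c^2 - 0.676600000000001*c - 5.954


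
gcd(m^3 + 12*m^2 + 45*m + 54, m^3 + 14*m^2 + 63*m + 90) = m^2 + 9*m + 18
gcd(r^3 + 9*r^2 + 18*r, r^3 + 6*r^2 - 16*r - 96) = r + 6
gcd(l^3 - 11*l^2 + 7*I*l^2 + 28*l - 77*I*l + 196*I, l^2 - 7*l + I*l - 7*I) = l - 7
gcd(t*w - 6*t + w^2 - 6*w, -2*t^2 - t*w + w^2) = t + w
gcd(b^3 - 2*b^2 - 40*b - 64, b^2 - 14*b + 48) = b - 8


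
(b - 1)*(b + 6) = b^2 + 5*b - 6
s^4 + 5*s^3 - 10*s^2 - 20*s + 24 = (s - 2)*(s - 1)*(s + 2)*(s + 6)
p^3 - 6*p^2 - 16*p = p*(p - 8)*(p + 2)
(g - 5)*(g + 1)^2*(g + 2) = g^4 - g^3 - 15*g^2 - 23*g - 10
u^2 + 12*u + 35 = (u + 5)*(u + 7)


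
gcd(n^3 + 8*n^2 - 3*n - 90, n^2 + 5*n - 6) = n + 6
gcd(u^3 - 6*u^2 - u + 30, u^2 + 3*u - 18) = u - 3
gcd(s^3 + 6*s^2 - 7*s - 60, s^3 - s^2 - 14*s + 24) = s^2 + s - 12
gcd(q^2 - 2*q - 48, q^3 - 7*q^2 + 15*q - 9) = 1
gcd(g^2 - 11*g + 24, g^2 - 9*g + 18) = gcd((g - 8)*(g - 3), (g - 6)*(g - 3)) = g - 3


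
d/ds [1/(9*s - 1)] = -9/(9*s - 1)^2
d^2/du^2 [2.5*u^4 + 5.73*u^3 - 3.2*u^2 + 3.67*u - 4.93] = 30.0*u^2 + 34.38*u - 6.4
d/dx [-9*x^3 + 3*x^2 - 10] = 3*x*(2 - 9*x)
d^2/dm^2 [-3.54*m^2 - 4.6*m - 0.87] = -7.08000000000000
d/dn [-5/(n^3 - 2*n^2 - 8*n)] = 5*(3*n^2 - 4*n - 8)/(n^2*(-n^2 + 2*n + 8)^2)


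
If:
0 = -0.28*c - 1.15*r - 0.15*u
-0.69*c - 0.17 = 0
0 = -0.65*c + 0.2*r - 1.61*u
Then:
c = -0.25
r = 0.05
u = 0.11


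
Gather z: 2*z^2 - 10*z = 2*z^2 - 10*z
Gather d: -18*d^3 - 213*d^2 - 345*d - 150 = -18*d^3 - 213*d^2 - 345*d - 150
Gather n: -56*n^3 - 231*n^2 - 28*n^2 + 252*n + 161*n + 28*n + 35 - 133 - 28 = -56*n^3 - 259*n^2 + 441*n - 126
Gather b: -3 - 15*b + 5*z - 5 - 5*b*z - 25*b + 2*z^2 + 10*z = b*(-5*z - 40) + 2*z^2 + 15*z - 8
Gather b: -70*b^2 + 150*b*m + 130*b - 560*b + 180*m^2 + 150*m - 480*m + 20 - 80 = -70*b^2 + b*(150*m - 430) + 180*m^2 - 330*m - 60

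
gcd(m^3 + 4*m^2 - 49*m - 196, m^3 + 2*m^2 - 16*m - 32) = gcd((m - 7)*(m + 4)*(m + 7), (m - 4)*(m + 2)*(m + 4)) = m + 4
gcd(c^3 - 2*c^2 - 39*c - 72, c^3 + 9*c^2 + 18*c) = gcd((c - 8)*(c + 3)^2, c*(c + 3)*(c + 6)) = c + 3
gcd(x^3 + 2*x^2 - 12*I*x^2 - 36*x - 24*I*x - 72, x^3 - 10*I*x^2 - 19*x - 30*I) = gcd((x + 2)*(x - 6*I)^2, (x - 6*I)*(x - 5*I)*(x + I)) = x - 6*I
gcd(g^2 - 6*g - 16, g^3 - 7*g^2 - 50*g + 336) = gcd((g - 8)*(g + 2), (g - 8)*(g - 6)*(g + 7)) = g - 8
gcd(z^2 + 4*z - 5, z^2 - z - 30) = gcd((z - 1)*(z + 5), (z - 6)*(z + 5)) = z + 5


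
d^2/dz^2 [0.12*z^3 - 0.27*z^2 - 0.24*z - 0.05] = 0.72*z - 0.54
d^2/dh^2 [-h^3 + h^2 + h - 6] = 2 - 6*h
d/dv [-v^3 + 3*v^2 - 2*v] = -3*v^2 + 6*v - 2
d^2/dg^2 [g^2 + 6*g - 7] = 2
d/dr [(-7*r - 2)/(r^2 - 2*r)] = (7*r^2 + 4*r - 4)/(r^2*(r^2 - 4*r + 4))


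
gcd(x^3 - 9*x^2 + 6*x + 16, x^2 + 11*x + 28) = 1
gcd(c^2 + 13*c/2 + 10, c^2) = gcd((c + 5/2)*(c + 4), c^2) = 1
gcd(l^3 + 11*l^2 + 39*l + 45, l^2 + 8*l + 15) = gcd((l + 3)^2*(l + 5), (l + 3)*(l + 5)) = l^2 + 8*l + 15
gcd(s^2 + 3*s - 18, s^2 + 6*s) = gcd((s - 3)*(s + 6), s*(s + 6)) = s + 6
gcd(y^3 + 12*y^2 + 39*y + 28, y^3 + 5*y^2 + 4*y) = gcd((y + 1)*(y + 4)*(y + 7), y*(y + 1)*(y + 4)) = y^2 + 5*y + 4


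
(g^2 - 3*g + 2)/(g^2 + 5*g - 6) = (g - 2)/(g + 6)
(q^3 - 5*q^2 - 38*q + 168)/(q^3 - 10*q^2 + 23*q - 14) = (q^2 + 2*q - 24)/(q^2 - 3*q + 2)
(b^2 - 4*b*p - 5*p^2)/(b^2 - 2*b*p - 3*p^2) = (-b + 5*p)/(-b + 3*p)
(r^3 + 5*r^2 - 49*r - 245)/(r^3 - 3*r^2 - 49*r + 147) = (r + 5)/(r - 3)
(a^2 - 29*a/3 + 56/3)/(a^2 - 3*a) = (3*a^2 - 29*a + 56)/(3*a*(a - 3))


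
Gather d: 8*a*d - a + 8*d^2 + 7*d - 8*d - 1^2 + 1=-a + 8*d^2 + d*(8*a - 1)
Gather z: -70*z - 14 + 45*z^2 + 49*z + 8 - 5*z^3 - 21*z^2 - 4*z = -5*z^3 + 24*z^2 - 25*z - 6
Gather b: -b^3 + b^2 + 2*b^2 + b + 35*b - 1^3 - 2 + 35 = -b^3 + 3*b^2 + 36*b + 32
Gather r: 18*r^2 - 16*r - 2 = 18*r^2 - 16*r - 2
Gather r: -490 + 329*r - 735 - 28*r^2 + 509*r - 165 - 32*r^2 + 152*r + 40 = -60*r^2 + 990*r - 1350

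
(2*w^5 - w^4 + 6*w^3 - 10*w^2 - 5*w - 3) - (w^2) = 2*w^5 - w^4 + 6*w^3 - 11*w^2 - 5*w - 3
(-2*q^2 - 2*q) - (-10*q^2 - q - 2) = 8*q^2 - q + 2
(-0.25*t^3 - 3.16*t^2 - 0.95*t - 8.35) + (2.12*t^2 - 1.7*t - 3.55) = -0.25*t^3 - 1.04*t^2 - 2.65*t - 11.9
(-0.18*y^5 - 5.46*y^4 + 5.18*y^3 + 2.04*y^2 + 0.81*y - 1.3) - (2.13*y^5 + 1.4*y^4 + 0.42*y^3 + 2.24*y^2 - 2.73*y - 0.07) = -2.31*y^5 - 6.86*y^4 + 4.76*y^3 - 0.2*y^2 + 3.54*y - 1.23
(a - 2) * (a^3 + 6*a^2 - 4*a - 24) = a^4 + 4*a^3 - 16*a^2 - 16*a + 48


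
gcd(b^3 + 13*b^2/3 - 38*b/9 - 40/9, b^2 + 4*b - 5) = b + 5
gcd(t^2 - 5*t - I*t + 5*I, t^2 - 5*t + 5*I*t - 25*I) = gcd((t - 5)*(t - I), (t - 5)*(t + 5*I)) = t - 5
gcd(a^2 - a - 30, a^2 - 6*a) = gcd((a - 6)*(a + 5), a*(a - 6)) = a - 6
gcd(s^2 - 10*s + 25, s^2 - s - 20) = s - 5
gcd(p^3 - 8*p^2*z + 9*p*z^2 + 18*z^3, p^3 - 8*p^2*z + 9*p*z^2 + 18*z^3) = p^3 - 8*p^2*z + 9*p*z^2 + 18*z^3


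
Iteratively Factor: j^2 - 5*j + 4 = (j - 4)*(j - 1)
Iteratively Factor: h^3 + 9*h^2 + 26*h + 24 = (h + 2)*(h^2 + 7*h + 12) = (h + 2)*(h + 3)*(h + 4)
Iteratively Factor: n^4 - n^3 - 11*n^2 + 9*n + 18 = (n + 3)*(n^3 - 4*n^2 + n + 6) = (n - 2)*(n + 3)*(n^2 - 2*n - 3) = (n - 2)*(n + 1)*(n + 3)*(n - 3)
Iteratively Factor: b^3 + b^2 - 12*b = (b)*(b^2 + b - 12) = b*(b - 3)*(b + 4)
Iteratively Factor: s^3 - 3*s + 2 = (s - 1)*(s^2 + s - 2) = (s - 1)*(s + 2)*(s - 1)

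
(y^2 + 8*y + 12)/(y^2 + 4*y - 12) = (y + 2)/(y - 2)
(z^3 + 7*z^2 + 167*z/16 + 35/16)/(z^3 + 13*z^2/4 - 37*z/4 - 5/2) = (z + 7/4)/(z - 2)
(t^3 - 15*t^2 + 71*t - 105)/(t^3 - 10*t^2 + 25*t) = (t^2 - 10*t + 21)/(t*(t - 5))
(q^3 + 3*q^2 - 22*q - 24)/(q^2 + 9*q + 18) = (q^2 - 3*q - 4)/(q + 3)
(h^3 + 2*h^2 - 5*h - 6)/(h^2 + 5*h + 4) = (h^2 + h - 6)/(h + 4)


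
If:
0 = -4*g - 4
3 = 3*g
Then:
No Solution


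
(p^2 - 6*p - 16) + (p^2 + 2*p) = 2*p^2 - 4*p - 16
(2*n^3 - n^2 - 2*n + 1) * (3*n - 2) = 6*n^4 - 7*n^3 - 4*n^2 + 7*n - 2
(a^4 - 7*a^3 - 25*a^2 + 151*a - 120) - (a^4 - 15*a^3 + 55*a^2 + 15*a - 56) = 8*a^3 - 80*a^2 + 136*a - 64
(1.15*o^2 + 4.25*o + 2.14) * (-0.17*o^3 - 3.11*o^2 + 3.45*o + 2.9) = -0.1955*o^5 - 4.299*o^4 - 9.6138*o^3 + 11.3421*o^2 + 19.708*o + 6.206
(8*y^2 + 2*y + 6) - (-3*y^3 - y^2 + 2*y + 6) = 3*y^3 + 9*y^2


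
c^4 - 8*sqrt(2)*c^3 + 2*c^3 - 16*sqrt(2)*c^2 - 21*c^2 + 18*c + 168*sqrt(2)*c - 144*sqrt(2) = (c - 3)*(c - 1)*(c + 6)*(c - 8*sqrt(2))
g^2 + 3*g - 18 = (g - 3)*(g + 6)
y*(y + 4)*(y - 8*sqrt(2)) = y^3 - 8*sqrt(2)*y^2 + 4*y^2 - 32*sqrt(2)*y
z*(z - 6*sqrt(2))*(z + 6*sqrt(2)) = z^3 - 72*z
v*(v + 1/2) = v^2 + v/2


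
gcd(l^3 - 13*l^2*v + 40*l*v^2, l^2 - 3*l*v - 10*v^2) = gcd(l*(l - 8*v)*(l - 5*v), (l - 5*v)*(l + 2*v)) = -l + 5*v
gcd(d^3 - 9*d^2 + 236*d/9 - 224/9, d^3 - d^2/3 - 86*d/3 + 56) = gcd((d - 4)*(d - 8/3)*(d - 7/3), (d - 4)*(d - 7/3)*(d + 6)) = d^2 - 19*d/3 + 28/3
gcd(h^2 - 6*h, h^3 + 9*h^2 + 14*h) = h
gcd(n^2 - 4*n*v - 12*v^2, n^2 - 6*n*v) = -n + 6*v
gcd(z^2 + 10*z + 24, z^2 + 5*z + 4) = z + 4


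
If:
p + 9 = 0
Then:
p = -9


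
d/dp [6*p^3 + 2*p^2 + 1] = 2*p*(9*p + 2)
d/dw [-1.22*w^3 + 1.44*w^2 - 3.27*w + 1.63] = -3.66*w^2 + 2.88*w - 3.27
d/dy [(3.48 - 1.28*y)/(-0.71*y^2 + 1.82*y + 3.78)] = (-0.9088*y^2 + 4.9416*y - 11.172)/(0.5041*y^4 - 2.5844*y^3 - 2.0552*y^2 + 13.7592*y + 14.2884)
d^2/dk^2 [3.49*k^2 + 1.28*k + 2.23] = 6.98000000000000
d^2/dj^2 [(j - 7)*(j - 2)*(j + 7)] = 6*j - 4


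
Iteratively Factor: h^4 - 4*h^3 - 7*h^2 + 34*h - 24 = (h - 4)*(h^3 - 7*h + 6) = (h - 4)*(h - 1)*(h^2 + h - 6) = (h - 4)*(h - 1)*(h + 3)*(h - 2)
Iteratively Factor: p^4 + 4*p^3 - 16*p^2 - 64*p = (p - 4)*(p^3 + 8*p^2 + 16*p) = (p - 4)*(p + 4)*(p^2 + 4*p) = (p - 4)*(p + 4)^2*(p)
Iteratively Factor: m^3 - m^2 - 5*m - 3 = (m - 3)*(m^2 + 2*m + 1) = (m - 3)*(m + 1)*(m + 1)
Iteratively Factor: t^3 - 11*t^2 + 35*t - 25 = (t - 1)*(t^2 - 10*t + 25) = (t - 5)*(t - 1)*(t - 5)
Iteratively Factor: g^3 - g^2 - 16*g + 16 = (g + 4)*(g^2 - 5*g + 4) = (g - 4)*(g + 4)*(g - 1)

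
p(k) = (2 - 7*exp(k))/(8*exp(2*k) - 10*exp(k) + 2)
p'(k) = (2 - 7*exp(k))*(-16*exp(2*k) + 10*exp(k))/(8*exp(2*k) - 10*exp(k) + 2)^2 - 7*exp(k)/(8*exp(2*k) - 10*exp(k) + 2)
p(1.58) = -0.23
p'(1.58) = 0.28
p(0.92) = -0.57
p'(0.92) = 0.94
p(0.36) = -1.96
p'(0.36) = 6.40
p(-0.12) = 7.30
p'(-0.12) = 57.89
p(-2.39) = 1.18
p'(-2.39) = 0.24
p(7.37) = -0.00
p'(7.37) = 0.00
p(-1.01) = 0.95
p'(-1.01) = 1.91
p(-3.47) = 1.05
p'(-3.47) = 0.05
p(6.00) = 0.00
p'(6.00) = 0.00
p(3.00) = -0.05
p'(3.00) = 0.05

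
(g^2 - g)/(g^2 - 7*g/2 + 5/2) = 2*g/(2*g - 5)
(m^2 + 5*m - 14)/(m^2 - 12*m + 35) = (m^2 + 5*m - 14)/(m^2 - 12*m + 35)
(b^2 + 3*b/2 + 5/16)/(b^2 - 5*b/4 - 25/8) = (4*b + 1)/(2*(2*b - 5))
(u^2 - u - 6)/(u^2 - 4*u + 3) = (u + 2)/(u - 1)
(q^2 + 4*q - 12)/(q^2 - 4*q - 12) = (-q^2 - 4*q + 12)/(-q^2 + 4*q + 12)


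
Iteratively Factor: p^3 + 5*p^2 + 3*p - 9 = (p + 3)*(p^2 + 2*p - 3) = (p + 3)^2*(p - 1)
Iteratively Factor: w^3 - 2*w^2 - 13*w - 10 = (w + 1)*(w^2 - 3*w - 10) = (w - 5)*(w + 1)*(w + 2)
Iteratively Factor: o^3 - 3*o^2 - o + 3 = (o + 1)*(o^2 - 4*o + 3) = (o - 3)*(o + 1)*(o - 1)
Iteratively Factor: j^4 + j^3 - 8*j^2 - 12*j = (j - 3)*(j^3 + 4*j^2 + 4*j) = (j - 3)*(j + 2)*(j^2 + 2*j) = (j - 3)*(j + 2)^2*(j)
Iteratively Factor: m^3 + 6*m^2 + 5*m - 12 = (m + 3)*(m^2 + 3*m - 4) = (m + 3)*(m + 4)*(m - 1)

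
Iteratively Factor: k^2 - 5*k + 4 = (k - 1)*(k - 4)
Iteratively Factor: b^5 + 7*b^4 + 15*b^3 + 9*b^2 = (b)*(b^4 + 7*b^3 + 15*b^2 + 9*b) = b*(b + 3)*(b^3 + 4*b^2 + 3*b) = b^2*(b + 3)*(b^2 + 4*b + 3) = b^2*(b + 1)*(b + 3)*(b + 3)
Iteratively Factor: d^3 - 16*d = (d - 4)*(d^2 + 4*d) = d*(d - 4)*(d + 4)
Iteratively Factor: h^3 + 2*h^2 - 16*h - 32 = (h - 4)*(h^2 + 6*h + 8) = (h - 4)*(h + 2)*(h + 4)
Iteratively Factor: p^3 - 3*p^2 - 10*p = (p + 2)*(p^2 - 5*p) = p*(p + 2)*(p - 5)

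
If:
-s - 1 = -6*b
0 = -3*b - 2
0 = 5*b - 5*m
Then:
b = -2/3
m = -2/3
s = -5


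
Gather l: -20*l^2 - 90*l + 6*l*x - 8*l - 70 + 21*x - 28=-20*l^2 + l*(6*x - 98) + 21*x - 98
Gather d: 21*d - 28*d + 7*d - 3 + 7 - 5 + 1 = 0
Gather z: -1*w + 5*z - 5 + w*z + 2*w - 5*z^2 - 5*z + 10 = w*z + w - 5*z^2 + 5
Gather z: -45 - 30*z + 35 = -30*z - 10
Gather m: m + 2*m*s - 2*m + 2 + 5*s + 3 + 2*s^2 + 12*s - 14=m*(2*s - 1) + 2*s^2 + 17*s - 9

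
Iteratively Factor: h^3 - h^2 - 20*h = (h - 5)*(h^2 + 4*h) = h*(h - 5)*(h + 4)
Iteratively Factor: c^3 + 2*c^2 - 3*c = (c)*(c^2 + 2*c - 3) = c*(c + 3)*(c - 1)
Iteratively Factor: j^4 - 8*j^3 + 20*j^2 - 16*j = (j)*(j^3 - 8*j^2 + 20*j - 16) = j*(j - 4)*(j^2 - 4*j + 4) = j*(j - 4)*(j - 2)*(j - 2)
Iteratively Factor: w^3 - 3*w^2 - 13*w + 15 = (w - 5)*(w^2 + 2*w - 3) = (w - 5)*(w + 3)*(w - 1)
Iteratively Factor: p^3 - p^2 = (p)*(p^2 - p) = p*(p - 1)*(p)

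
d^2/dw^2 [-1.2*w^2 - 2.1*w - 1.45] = -2.40000000000000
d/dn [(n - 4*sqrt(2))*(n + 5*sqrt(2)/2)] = 2*n - 3*sqrt(2)/2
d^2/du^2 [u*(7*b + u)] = 2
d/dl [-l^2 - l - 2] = -2*l - 1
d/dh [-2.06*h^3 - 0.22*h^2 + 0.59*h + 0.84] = -6.18*h^2 - 0.44*h + 0.59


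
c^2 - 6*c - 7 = (c - 7)*(c + 1)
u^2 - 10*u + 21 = (u - 7)*(u - 3)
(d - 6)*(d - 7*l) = d^2 - 7*d*l - 6*d + 42*l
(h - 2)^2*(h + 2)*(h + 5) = h^4 + 3*h^3 - 14*h^2 - 12*h + 40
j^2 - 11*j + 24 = (j - 8)*(j - 3)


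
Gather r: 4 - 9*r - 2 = 2 - 9*r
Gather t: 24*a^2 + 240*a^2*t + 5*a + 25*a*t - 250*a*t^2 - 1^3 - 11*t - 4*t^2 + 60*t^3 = 24*a^2 + 5*a + 60*t^3 + t^2*(-250*a - 4) + t*(240*a^2 + 25*a - 11) - 1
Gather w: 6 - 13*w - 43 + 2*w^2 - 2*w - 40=2*w^2 - 15*w - 77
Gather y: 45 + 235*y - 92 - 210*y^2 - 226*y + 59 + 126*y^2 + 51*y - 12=-84*y^2 + 60*y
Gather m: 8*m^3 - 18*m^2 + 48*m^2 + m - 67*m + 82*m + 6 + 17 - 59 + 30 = 8*m^3 + 30*m^2 + 16*m - 6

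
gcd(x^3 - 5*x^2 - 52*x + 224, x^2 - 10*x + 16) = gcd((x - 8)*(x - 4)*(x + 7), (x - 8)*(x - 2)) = x - 8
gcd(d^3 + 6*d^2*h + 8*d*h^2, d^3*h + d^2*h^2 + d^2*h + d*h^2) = d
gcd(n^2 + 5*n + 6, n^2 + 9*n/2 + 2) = 1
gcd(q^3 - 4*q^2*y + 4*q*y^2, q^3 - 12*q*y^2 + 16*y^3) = q^2 - 4*q*y + 4*y^2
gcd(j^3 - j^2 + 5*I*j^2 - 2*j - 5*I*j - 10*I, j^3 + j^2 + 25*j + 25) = j^2 + j*(1 + 5*I) + 5*I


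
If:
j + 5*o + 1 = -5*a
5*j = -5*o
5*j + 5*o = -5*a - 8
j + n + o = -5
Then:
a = -8/5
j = -7/4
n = -5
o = 7/4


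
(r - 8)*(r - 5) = r^2 - 13*r + 40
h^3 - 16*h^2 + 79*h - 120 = (h - 8)*(h - 5)*(h - 3)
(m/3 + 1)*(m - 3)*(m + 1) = m^3/3 + m^2/3 - 3*m - 3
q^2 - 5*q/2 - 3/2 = (q - 3)*(q + 1/2)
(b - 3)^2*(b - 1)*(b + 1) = b^4 - 6*b^3 + 8*b^2 + 6*b - 9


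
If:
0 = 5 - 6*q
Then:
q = 5/6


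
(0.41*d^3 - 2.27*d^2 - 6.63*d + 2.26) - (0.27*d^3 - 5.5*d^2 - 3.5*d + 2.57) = 0.14*d^3 + 3.23*d^2 - 3.13*d - 0.31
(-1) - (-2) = 1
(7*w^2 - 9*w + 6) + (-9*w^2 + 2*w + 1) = -2*w^2 - 7*w + 7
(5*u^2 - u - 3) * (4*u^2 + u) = 20*u^4 + u^3 - 13*u^2 - 3*u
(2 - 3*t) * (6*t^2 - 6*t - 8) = -18*t^3 + 30*t^2 + 12*t - 16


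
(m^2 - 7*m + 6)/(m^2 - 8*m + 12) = (m - 1)/(m - 2)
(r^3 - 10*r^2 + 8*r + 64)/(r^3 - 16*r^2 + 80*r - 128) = (r + 2)/(r - 4)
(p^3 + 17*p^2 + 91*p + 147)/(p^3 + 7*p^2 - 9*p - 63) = (p + 7)/(p - 3)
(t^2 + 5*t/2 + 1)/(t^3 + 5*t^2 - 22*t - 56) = (t + 1/2)/(t^2 + 3*t - 28)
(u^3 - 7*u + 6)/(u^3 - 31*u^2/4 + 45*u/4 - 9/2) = 4*(u^2 + u - 6)/(4*u^2 - 27*u + 18)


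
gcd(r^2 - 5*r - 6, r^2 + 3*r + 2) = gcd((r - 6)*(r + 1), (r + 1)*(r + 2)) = r + 1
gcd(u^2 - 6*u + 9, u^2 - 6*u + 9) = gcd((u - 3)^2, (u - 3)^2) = u^2 - 6*u + 9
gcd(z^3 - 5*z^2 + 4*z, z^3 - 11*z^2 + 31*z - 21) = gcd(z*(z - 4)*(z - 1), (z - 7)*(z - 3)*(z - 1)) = z - 1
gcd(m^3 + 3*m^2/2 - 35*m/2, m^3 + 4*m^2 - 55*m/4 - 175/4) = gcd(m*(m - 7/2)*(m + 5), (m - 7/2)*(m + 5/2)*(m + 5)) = m^2 + 3*m/2 - 35/2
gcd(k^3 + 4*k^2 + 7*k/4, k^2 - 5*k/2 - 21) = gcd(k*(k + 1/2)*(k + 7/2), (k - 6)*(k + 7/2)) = k + 7/2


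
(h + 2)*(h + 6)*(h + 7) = h^3 + 15*h^2 + 68*h + 84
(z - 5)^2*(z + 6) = z^3 - 4*z^2 - 35*z + 150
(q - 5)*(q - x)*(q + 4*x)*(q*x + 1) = q^4*x + 3*q^3*x^2 - 5*q^3*x + q^3 - 4*q^2*x^3 - 15*q^2*x^2 + 3*q^2*x - 5*q^2 + 20*q*x^3 - 4*q*x^2 - 15*q*x + 20*x^2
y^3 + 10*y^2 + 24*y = y*(y + 4)*(y + 6)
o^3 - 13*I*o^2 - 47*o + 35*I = (o - 7*I)*(o - 5*I)*(o - I)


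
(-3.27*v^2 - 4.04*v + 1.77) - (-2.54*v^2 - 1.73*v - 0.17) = -0.73*v^2 - 2.31*v + 1.94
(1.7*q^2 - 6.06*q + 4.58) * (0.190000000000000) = 0.323*q^2 - 1.1514*q + 0.8702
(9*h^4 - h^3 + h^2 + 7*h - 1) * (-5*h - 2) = -45*h^5 - 13*h^4 - 3*h^3 - 37*h^2 - 9*h + 2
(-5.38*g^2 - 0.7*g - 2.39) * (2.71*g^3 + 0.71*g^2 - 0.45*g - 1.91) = -14.5798*g^5 - 5.7168*g^4 - 4.5529*g^3 + 8.8939*g^2 + 2.4125*g + 4.5649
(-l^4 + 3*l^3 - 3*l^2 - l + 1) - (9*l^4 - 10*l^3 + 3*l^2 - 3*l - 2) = -10*l^4 + 13*l^3 - 6*l^2 + 2*l + 3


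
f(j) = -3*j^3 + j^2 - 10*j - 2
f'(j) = -9*j^2 + 2*j - 10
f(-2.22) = 57.95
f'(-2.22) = -58.80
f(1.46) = -23.80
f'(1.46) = -26.26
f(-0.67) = 6.05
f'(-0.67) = -15.38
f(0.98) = -13.66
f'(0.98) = -16.68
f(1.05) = -14.87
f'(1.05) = -17.82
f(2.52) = -68.86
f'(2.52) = -62.11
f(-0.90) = 10.00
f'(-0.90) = -19.09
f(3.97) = -213.65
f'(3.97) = -143.91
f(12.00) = -5162.00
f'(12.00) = -1282.00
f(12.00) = -5162.00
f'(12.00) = -1282.00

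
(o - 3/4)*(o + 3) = o^2 + 9*o/4 - 9/4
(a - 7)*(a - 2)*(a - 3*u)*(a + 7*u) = a^4 + 4*a^3*u - 9*a^3 - 21*a^2*u^2 - 36*a^2*u + 14*a^2 + 189*a*u^2 + 56*a*u - 294*u^2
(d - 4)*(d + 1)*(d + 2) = d^3 - d^2 - 10*d - 8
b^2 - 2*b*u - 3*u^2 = (b - 3*u)*(b + u)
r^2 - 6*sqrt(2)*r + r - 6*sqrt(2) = (r + 1)*(r - 6*sqrt(2))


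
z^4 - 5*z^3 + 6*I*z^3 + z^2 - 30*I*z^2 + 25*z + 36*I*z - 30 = (z - 3)*(z - 2)*(z + I)*(z + 5*I)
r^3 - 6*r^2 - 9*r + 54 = (r - 6)*(r - 3)*(r + 3)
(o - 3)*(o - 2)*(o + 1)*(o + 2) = o^4 - 2*o^3 - 7*o^2 + 8*o + 12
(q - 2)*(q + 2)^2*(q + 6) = q^4 + 8*q^3 + 8*q^2 - 32*q - 48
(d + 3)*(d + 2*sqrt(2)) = d^2 + 2*sqrt(2)*d + 3*d + 6*sqrt(2)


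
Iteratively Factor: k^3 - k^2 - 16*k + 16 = (k + 4)*(k^2 - 5*k + 4) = (k - 1)*(k + 4)*(k - 4)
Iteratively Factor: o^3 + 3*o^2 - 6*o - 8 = (o + 1)*(o^2 + 2*o - 8) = (o + 1)*(o + 4)*(o - 2)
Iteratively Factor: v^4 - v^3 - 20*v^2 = (v)*(v^3 - v^2 - 20*v) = v^2*(v^2 - v - 20) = v^2*(v - 5)*(v + 4)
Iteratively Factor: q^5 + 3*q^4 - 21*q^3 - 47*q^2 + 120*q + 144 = (q - 3)*(q^4 + 6*q^3 - 3*q^2 - 56*q - 48) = (q - 3)*(q + 1)*(q^3 + 5*q^2 - 8*q - 48) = (q - 3)^2*(q + 1)*(q^2 + 8*q + 16) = (q - 3)^2*(q + 1)*(q + 4)*(q + 4)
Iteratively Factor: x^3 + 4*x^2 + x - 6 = (x - 1)*(x^2 + 5*x + 6) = (x - 1)*(x + 3)*(x + 2)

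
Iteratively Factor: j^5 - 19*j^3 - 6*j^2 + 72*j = (j - 2)*(j^4 + 2*j^3 - 15*j^2 - 36*j) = j*(j - 2)*(j^3 + 2*j^2 - 15*j - 36) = j*(j - 4)*(j - 2)*(j^2 + 6*j + 9) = j*(j - 4)*(j - 2)*(j + 3)*(j + 3)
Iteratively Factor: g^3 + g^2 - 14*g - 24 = (g + 3)*(g^2 - 2*g - 8) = (g - 4)*(g + 3)*(g + 2)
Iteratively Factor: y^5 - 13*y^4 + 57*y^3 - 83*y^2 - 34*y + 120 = (y - 2)*(y^4 - 11*y^3 + 35*y^2 - 13*y - 60) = (y - 3)*(y - 2)*(y^3 - 8*y^2 + 11*y + 20) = (y - 5)*(y - 3)*(y - 2)*(y^2 - 3*y - 4) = (y - 5)*(y - 4)*(y - 3)*(y - 2)*(y + 1)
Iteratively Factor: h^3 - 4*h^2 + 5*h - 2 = (h - 1)*(h^2 - 3*h + 2) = (h - 2)*(h - 1)*(h - 1)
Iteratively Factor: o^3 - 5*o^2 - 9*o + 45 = (o - 5)*(o^2 - 9) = (o - 5)*(o + 3)*(o - 3)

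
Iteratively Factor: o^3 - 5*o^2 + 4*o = (o)*(o^2 - 5*o + 4) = o*(o - 4)*(o - 1)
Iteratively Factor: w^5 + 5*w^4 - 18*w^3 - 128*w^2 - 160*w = (w - 5)*(w^4 + 10*w^3 + 32*w^2 + 32*w) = (w - 5)*(w + 4)*(w^3 + 6*w^2 + 8*w) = (w - 5)*(w + 4)^2*(w^2 + 2*w) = (w - 5)*(w + 2)*(w + 4)^2*(w)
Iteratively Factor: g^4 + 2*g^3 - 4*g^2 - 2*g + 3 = (g - 1)*(g^3 + 3*g^2 - g - 3) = (g - 1)^2*(g^2 + 4*g + 3) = (g - 1)^2*(g + 1)*(g + 3)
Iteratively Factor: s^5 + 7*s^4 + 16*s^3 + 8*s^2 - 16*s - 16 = (s + 2)*(s^4 + 5*s^3 + 6*s^2 - 4*s - 8) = (s + 2)^2*(s^3 + 3*s^2 - 4) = (s + 2)^3*(s^2 + s - 2) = (s + 2)^4*(s - 1)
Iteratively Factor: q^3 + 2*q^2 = (q)*(q^2 + 2*q) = q^2*(q + 2)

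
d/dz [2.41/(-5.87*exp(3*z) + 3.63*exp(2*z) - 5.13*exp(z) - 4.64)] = (42.4401*exp(2*z) - 17.4966*exp(z) + 12.3633)*exp(z)/(5.87*exp(3*z) - 3.63*exp(2*z) + 5.13*exp(z) + 4.64)^2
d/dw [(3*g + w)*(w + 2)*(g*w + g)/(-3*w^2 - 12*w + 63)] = g*(-3*g*w^2 + 138*g*w + 213*g - w^4 - 8*w^3 + 53*w^2 + 126*w + 42)/(3*(w^4 + 8*w^3 - 26*w^2 - 168*w + 441))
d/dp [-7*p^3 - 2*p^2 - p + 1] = -21*p^2 - 4*p - 1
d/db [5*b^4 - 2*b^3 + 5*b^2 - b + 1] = 20*b^3 - 6*b^2 + 10*b - 1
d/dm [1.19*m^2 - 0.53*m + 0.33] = 2.38*m - 0.53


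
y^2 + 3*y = y*(y + 3)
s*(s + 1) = s^2 + s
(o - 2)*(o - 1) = o^2 - 3*o + 2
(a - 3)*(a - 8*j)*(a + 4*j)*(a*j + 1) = a^4*j - 4*a^3*j^2 - 3*a^3*j + a^3 - 32*a^2*j^3 + 12*a^2*j^2 - 4*a^2*j - 3*a^2 + 96*a*j^3 - 32*a*j^2 + 12*a*j + 96*j^2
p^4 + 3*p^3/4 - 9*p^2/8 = p^2*(p - 3/4)*(p + 3/2)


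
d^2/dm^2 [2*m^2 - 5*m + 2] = 4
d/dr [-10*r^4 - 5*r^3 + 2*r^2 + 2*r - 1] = -40*r^3 - 15*r^2 + 4*r + 2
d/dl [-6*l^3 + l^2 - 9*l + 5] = -18*l^2 + 2*l - 9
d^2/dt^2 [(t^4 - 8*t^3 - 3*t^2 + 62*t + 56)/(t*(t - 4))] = 2 - 28/t^3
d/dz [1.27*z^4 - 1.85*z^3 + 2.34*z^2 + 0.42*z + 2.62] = 5.08*z^3 - 5.55*z^2 + 4.68*z + 0.42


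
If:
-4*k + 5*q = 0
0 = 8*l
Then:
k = 5*q/4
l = 0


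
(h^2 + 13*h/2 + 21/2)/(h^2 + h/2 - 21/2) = (h + 3)/(h - 3)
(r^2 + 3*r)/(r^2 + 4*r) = (r + 3)/(r + 4)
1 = 1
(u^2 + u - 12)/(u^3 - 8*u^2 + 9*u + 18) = (u + 4)/(u^2 - 5*u - 6)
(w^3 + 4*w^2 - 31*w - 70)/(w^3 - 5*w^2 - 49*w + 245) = (w + 2)/(w - 7)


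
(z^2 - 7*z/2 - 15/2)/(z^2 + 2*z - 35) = (z + 3/2)/(z + 7)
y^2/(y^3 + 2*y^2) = 1/(y + 2)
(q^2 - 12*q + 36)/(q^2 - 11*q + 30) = (q - 6)/(q - 5)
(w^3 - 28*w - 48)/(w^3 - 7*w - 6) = (-w^3 + 28*w + 48)/(-w^3 + 7*w + 6)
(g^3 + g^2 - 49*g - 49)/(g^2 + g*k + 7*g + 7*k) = (g^2 - 6*g - 7)/(g + k)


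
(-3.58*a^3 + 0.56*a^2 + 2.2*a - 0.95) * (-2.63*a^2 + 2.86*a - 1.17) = 9.4154*a^5 - 11.7116*a^4 + 0.00419999999999998*a^3 + 8.1353*a^2 - 5.291*a + 1.1115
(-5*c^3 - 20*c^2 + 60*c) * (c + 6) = -5*c^4 - 50*c^3 - 60*c^2 + 360*c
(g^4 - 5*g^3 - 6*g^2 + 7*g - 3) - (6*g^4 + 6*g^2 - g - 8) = -5*g^4 - 5*g^3 - 12*g^2 + 8*g + 5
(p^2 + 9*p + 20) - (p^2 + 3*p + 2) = 6*p + 18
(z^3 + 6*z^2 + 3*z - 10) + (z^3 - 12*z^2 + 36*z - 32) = 2*z^3 - 6*z^2 + 39*z - 42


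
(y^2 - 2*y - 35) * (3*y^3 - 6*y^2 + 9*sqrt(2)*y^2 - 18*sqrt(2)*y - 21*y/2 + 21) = 3*y^5 - 12*y^4 + 9*sqrt(2)*y^4 - 207*y^3/2 - 36*sqrt(2)*y^3 - 279*sqrt(2)*y^2 + 252*y^2 + 651*y/2 + 630*sqrt(2)*y - 735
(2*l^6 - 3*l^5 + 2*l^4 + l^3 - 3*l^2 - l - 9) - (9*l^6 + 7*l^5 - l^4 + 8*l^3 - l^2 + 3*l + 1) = -7*l^6 - 10*l^5 + 3*l^4 - 7*l^3 - 2*l^2 - 4*l - 10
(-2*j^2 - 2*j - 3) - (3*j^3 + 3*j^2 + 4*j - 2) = -3*j^3 - 5*j^2 - 6*j - 1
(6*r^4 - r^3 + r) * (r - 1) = 6*r^5 - 7*r^4 + r^3 + r^2 - r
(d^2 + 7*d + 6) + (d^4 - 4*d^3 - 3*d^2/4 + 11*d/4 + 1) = d^4 - 4*d^3 + d^2/4 + 39*d/4 + 7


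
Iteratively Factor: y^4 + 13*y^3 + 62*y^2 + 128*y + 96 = (y + 3)*(y^3 + 10*y^2 + 32*y + 32) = (y + 3)*(y + 4)*(y^2 + 6*y + 8) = (y + 2)*(y + 3)*(y + 4)*(y + 4)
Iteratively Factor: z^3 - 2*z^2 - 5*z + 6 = (z + 2)*(z^2 - 4*z + 3) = (z - 3)*(z + 2)*(z - 1)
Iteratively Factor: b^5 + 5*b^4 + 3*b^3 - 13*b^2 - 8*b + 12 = (b - 1)*(b^4 + 6*b^3 + 9*b^2 - 4*b - 12) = (b - 1)^2*(b^3 + 7*b^2 + 16*b + 12) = (b - 1)^2*(b + 3)*(b^2 + 4*b + 4) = (b - 1)^2*(b + 2)*(b + 3)*(b + 2)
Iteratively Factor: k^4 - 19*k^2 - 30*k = (k)*(k^3 - 19*k - 30) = k*(k + 3)*(k^2 - 3*k - 10) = k*(k + 2)*(k + 3)*(k - 5)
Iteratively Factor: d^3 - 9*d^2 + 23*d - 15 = (d - 3)*(d^2 - 6*d + 5) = (d - 3)*(d - 1)*(d - 5)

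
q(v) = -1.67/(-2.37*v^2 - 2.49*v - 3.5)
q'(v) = -1.67*(4.74*v + 2.49)/(-2.37*v^2 - 2.49*v - 3.5)^2 = (-7.9158*v - 4.1583)/(2.37*v^2 + 2.49*v + 3.5)^2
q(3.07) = 0.05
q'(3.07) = -0.03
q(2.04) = 0.09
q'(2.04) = -0.06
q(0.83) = 0.23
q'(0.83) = -0.21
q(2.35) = 0.07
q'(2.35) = -0.05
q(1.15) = 0.18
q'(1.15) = -0.15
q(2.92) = 0.05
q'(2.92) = -0.03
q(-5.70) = 0.03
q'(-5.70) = 0.01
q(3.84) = 0.03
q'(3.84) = -0.01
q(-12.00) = 0.01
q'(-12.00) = 0.00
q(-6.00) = 0.02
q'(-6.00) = 0.01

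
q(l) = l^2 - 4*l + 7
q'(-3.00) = -10.00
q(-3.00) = 28.00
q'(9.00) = 14.00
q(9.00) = 52.00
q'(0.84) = -2.32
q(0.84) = 4.35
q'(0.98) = -2.04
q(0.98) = 4.04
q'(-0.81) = -5.62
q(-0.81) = 10.90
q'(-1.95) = -7.90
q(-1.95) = 18.60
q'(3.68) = 3.36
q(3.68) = 5.82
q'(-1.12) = -6.24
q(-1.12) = 12.73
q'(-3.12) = -10.24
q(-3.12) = 29.21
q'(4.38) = 4.76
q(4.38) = 8.66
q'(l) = 2*l - 4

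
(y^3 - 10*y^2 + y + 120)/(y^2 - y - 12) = (y^2 - 13*y + 40)/(y - 4)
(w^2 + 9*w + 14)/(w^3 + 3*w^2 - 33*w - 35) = (w + 2)/(w^2 - 4*w - 5)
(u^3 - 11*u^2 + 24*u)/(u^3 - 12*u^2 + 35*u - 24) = u/(u - 1)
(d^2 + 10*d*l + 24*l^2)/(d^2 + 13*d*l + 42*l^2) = (d + 4*l)/(d + 7*l)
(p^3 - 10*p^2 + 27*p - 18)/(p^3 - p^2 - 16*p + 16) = (p^2 - 9*p + 18)/(p^2 - 16)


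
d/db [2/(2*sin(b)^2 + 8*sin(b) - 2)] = -2*(sin(b) + 2)*cos(b)/(4*sin(b) - cos(b)^2)^2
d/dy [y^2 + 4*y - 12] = 2*y + 4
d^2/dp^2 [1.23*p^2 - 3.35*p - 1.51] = 2.46000000000000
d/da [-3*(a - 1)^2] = 6 - 6*a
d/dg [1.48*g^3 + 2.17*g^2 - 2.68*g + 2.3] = 4.44*g^2 + 4.34*g - 2.68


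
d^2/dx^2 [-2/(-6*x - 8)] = 18/(3*x + 4)^3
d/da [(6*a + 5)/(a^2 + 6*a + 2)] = 2*(3*a^2 + 18*a - (a + 3)*(6*a + 5) + 6)/(a^2 + 6*a + 2)^2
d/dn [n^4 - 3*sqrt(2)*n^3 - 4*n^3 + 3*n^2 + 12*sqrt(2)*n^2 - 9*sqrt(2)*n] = 4*n^3 - 9*sqrt(2)*n^2 - 12*n^2 + 6*n + 24*sqrt(2)*n - 9*sqrt(2)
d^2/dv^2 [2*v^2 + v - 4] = 4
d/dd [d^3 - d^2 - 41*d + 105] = 3*d^2 - 2*d - 41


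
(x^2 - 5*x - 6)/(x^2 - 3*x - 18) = (x + 1)/(x + 3)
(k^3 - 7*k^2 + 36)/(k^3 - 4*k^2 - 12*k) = (k - 3)/k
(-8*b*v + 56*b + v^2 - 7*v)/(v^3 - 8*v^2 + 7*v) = (-8*b + v)/(v*(v - 1))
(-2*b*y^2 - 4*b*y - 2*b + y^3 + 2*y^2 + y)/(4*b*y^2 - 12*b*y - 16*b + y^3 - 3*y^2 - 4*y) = (-2*b*y - 2*b + y^2 + y)/(4*b*y - 16*b + y^2 - 4*y)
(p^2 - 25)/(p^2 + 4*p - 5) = (p - 5)/(p - 1)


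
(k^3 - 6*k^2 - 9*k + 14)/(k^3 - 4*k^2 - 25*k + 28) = (k + 2)/(k + 4)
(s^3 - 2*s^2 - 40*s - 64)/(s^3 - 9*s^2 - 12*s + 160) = (s + 2)/(s - 5)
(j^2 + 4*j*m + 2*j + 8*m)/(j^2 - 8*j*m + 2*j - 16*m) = (j + 4*m)/(j - 8*m)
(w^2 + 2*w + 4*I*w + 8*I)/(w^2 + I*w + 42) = (w^2 + w*(2 + 4*I) + 8*I)/(w^2 + I*w + 42)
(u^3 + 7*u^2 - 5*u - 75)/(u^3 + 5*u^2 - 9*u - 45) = (u + 5)/(u + 3)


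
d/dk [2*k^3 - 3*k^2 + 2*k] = 6*k^2 - 6*k + 2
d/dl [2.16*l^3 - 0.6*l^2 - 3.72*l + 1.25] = 6.48*l^2 - 1.2*l - 3.72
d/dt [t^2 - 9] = 2*t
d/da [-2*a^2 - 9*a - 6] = -4*a - 9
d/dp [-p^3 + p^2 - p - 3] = -3*p^2 + 2*p - 1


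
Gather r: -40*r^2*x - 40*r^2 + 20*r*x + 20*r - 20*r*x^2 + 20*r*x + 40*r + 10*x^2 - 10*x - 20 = r^2*(-40*x - 40) + r*(-20*x^2 + 40*x + 60) + 10*x^2 - 10*x - 20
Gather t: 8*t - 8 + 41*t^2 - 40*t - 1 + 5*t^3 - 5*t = 5*t^3 + 41*t^2 - 37*t - 9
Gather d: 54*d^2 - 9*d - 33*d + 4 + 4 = 54*d^2 - 42*d + 8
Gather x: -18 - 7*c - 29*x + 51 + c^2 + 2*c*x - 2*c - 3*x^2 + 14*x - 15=c^2 - 9*c - 3*x^2 + x*(2*c - 15) + 18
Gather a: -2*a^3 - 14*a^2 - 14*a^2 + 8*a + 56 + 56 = -2*a^3 - 28*a^2 + 8*a + 112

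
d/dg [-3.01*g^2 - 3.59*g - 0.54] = -6.02*g - 3.59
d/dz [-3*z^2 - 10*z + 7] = -6*z - 10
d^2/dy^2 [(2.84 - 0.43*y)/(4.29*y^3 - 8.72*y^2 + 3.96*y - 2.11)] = (-47.482578*y^5 + 723.726432*y^4 - 1750.638872*y^3 + 1538.468868*y^2 - 386.697336*y - 22.621784)/(78.953589*y^9 - 481.451256*y^8 + 1197.254916*y^7 - 1668.385889*y^6 + 1578.753792*y^5 - 1106.626872*y^4 + 556.562655*y^3 - 215.731464*y^2 + 52.890948*y - 9.393931)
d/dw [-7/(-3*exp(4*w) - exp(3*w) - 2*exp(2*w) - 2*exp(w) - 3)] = (-84*exp(3*w) - 21*exp(2*w) - 28*exp(w) - 14)*exp(w)/(3*exp(4*w) + exp(3*w) + 2*exp(2*w) + 2*exp(w) + 3)^2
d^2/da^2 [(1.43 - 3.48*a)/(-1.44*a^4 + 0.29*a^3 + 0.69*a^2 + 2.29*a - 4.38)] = (86.593536*a^7 - 82.556928*a^6 - 1.07531999999999*a^5 + 97.164084*a^4 - 426.005616*a^3 + 151.492188*a^2 + 38.647962*a + 46.168574)/(2.985984*a^12 - 1.804032*a^11 - 3.92904*a^10 - 12.541157*a^9 + 34.867593*a^8 + 1.685562*a^7 - 5.43010499999999*a^6 - 89.235474*a^5 + 95.729823*a^4 + 12.825611*a^3 + 29.195766*a^2 - 131.796828*a + 84.027672)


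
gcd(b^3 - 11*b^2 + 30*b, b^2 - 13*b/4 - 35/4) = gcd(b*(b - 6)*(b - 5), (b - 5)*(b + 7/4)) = b - 5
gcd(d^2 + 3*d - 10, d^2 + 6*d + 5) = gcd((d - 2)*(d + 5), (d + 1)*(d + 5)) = d + 5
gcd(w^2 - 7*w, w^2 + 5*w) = w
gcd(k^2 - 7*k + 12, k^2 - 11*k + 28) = k - 4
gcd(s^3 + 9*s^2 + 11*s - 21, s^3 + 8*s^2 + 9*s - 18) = s^2 + 2*s - 3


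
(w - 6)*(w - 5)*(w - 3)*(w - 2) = w^4 - 16*w^3 + 91*w^2 - 216*w + 180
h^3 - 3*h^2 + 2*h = h*(h - 2)*(h - 1)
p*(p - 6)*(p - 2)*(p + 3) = p^4 - 5*p^3 - 12*p^2 + 36*p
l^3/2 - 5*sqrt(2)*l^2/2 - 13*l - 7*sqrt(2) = (l/2 + sqrt(2)/2)*(l - 7*sqrt(2))*(l + sqrt(2))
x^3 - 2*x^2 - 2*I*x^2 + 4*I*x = x*(x - 2)*(x - 2*I)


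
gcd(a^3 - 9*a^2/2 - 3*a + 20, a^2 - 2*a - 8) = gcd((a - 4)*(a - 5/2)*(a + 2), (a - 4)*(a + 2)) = a^2 - 2*a - 8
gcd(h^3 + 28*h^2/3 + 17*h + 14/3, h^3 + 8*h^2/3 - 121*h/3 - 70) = h + 7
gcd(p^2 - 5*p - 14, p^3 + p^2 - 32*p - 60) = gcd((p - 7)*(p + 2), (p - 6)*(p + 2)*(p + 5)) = p + 2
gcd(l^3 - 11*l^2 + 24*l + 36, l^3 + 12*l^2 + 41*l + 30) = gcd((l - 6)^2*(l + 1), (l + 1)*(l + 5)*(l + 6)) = l + 1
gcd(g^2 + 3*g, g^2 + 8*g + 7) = 1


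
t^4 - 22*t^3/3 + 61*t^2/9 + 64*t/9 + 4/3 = (t - 6)*(t - 2)*(t + 1/3)^2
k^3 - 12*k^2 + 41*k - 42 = (k - 7)*(k - 3)*(k - 2)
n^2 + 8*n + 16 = (n + 4)^2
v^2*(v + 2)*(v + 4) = v^4 + 6*v^3 + 8*v^2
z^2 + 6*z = z*(z + 6)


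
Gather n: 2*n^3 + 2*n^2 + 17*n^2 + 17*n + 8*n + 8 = 2*n^3 + 19*n^2 + 25*n + 8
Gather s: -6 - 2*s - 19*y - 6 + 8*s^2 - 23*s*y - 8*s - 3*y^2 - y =8*s^2 + s*(-23*y - 10) - 3*y^2 - 20*y - 12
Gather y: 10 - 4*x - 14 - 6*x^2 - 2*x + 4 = -6*x^2 - 6*x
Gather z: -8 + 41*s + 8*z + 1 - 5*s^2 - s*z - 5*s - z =-5*s^2 + 36*s + z*(7 - s) - 7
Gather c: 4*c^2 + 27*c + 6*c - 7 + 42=4*c^2 + 33*c + 35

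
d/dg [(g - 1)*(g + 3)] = 2*g + 2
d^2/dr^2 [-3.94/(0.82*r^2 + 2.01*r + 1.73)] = (5.298512*r^2 + 12.987816*r - 3.94*(1.64*r + 2.01)*(3.28*r + 4.02) + 11.178568)/(0.82*r^2 + 2.01*r + 1.73)^3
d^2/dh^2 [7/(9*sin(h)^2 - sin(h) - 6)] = 7*(324*sin(h)^4 - 27*sin(h)^3 - 269*sin(h)^2 + 48*sin(h) - 110)/(-9*sin(h)^2 + sin(h) + 6)^3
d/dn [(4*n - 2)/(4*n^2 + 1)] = 4*(-4*n^2 + 4*n + 1)/(16*n^4 + 8*n^2 + 1)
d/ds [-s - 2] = -1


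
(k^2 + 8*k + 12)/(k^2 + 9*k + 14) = (k + 6)/(k + 7)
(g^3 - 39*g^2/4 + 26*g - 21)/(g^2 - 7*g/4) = g - 8 + 12/g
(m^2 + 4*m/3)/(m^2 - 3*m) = (m + 4/3)/(m - 3)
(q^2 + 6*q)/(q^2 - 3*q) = (q + 6)/(q - 3)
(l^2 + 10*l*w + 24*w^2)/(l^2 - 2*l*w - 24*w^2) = (-l - 6*w)/(-l + 6*w)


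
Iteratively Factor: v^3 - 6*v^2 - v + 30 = (v - 5)*(v^2 - v - 6) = (v - 5)*(v + 2)*(v - 3)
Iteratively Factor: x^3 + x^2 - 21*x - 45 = (x + 3)*(x^2 - 2*x - 15) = (x - 5)*(x + 3)*(x + 3)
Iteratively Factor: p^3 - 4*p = (p - 2)*(p^2 + 2*p) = p*(p - 2)*(p + 2)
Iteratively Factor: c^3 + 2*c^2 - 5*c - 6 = (c - 2)*(c^2 + 4*c + 3) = (c - 2)*(c + 1)*(c + 3)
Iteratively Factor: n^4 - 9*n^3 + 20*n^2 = (n - 5)*(n^3 - 4*n^2) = n*(n - 5)*(n^2 - 4*n) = n*(n - 5)*(n - 4)*(n)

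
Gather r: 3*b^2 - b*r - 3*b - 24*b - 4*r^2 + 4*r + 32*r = 3*b^2 - 27*b - 4*r^2 + r*(36 - b)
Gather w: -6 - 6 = -12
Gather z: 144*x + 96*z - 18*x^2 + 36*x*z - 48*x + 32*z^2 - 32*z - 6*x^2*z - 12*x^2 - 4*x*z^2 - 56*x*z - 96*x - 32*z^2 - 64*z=-30*x^2 - 4*x*z^2 + z*(-6*x^2 - 20*x)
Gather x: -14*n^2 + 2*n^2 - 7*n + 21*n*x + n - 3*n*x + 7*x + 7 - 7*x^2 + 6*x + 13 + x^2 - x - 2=-12*n^2 - 6*n - 6*x^2 + x*(18*n + 12) + 18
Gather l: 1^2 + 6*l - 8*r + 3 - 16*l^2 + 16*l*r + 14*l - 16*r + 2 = -16*l^2 + l*(16*r + 20) - 24*r + 6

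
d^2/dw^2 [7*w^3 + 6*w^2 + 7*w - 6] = 42*w + 12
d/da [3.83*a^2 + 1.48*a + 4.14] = 7.66*a + 1.48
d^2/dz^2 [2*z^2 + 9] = 4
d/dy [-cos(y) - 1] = sin(y)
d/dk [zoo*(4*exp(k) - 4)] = zoo*exp(k)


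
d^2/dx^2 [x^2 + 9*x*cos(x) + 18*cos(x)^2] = -9*x*cos(x) + 72*sin(x)^2 - 18*sin(x) - 34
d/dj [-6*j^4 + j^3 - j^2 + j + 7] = -24*j^3 + 3*j^2 - 2*j + 1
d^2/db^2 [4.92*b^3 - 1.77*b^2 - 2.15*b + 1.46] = 29.52*b - 3.54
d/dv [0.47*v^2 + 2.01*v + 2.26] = 0.94*v + 2.01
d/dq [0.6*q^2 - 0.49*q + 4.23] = 1.2*q - 0.49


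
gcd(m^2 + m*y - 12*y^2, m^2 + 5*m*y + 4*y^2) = m + 4*y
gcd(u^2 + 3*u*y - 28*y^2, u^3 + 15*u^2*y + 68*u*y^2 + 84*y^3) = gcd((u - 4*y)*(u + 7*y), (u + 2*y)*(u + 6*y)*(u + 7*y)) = u + 7*y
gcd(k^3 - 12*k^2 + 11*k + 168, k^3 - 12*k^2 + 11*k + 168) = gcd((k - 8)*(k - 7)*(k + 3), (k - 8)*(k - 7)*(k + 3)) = k^3 - 12*k^2 + 11*k + 168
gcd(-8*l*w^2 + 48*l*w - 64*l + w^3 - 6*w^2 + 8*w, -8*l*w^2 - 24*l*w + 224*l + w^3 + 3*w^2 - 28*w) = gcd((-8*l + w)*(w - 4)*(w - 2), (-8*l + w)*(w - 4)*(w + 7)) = -8*l*w + 32*l + w^2 - 4*w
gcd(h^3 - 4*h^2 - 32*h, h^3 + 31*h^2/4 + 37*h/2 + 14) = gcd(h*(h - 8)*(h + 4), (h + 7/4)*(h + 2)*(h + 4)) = h + 4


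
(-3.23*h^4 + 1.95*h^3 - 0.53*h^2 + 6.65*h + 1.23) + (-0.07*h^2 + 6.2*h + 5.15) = -3.23*h^4 + 1.95*h^3 - 0.6*h^2 + 12.85*h + 6.38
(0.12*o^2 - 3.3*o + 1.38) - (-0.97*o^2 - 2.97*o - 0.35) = 1.09*o^2 - 0.33*o + 1.73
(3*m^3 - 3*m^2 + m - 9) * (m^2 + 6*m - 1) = 3*m^5 + 15*m^4 - 20*m^3 - 55*m + 9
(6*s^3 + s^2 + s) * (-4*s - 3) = -24*s^4 - 22*s^3 - 7*s^2 - 3*s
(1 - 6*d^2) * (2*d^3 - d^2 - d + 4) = -12*d^5 + 6*d^4 + 8*d^3 - 25*d^2 - d + 4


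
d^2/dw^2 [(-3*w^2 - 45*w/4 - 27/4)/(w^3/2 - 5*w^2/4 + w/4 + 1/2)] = 6*(-16*w^6 - 180*w^5 + 258*w^4 + 467*w^3 - 489*w^2 - 207*w - 85)/(8*w^9 - 60*w^8 + 162*w^7 - 161*w^6 - 39*w^5 + 159*w^4 - 35*w^3 - 54*w^2 + 12*w + 8)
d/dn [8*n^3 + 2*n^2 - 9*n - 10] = 24*n^2 + 4*n - 9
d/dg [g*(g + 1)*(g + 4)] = 3*g^2 + 10*g + 4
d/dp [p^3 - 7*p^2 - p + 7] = 3*p^2 - 14*p - 1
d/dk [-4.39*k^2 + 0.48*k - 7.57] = 0.48 - 8.78*k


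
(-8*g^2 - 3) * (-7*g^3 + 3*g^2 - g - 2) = 56*g^5 - 24*g^4 + 29*g^3 + 7*g^2 + 3*g + 6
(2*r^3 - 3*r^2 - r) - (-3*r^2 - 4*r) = 2*r^3 + 3*r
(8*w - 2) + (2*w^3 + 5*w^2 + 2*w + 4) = 2*w^3 + 5*w^2 + 10*w + 2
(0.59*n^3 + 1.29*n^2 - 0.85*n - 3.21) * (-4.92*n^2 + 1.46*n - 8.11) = -2.9028*n^5 - 5.4854*n^4 + 1.2805*n^3 + 4.0903*n^2 + 2.2069*n + 26.0331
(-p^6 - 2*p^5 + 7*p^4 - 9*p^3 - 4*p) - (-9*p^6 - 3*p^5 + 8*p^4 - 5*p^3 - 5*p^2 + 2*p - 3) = 8*p^6 + p^5 - p^4 - 4*p^3 + 5*p^2 - 6*p + 3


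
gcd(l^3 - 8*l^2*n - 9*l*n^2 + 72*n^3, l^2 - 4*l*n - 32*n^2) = l - 8*n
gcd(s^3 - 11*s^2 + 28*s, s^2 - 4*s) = s^2 - 4*s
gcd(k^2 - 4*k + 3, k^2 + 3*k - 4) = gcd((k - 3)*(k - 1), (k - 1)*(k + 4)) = k - 1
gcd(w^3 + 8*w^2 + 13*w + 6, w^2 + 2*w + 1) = w^2 + 2*w + 1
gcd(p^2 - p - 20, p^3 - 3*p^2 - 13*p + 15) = p - 5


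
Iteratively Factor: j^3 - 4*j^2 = (j)*(j^2 - 4*j) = j*(j - 4)*(j)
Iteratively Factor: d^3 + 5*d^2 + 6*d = (d + 3)*(d^2 + 2*d) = (d + 2)*(d + 3)*(d)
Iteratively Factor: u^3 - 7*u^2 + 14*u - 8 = (u - 1)*(u^2 - 6*u + 8) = (u - 4)*(u - 1)*(u - 2)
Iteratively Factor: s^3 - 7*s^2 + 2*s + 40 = (s - 5)*(s^2 - 2*s - 8) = (s - 5)*(s + 2)*(s - 4)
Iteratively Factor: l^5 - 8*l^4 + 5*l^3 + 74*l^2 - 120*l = (l - 4)*(l^4 - 4*l^3 - 11*l^2 + 30*l) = (l - 4)*(l + 3)*(l^3 - 7*l^2 + 10*l) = (l - 4)*(l - 2)*(l + 3)*(l^2 - 5*l) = l*(l - 4)*(l - 2)*(l + 3)*(l - 5)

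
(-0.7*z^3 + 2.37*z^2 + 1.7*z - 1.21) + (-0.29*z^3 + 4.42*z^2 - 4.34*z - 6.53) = -0.99*z^3 + 6.79*z^2 - 2.64*z - 7.74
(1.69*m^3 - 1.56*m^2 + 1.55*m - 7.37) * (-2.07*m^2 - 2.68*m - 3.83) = -3.4983*m^5 - 1.3*m^4 - 5.5004*m^3 + 17.0767*m^2 + 13.8151*m + 28.2271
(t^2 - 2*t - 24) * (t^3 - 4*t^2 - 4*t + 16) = t^5 - 6*t^4 - 20*t^3 + 120*t^2 + 64*t - 384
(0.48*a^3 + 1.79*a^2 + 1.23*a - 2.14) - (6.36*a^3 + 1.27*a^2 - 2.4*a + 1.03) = -5.88*a^3 + 0.52*a^2 + 3.63*a - 3.17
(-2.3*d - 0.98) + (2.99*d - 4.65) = 0.69*d - 5.63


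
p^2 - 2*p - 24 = (p - 6)*(p + 4)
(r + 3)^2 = r^2 + 6*r + 9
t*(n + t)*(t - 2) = n*t^2 - 2*n*t + t^3 - 2*t^2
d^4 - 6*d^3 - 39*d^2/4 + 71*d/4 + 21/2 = (d - 7)*(d - 3/2)*(d + 1/2)*(d + 2)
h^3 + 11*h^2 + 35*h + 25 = (h + 1)*(h + 5)^2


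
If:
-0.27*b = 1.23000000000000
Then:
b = -4.56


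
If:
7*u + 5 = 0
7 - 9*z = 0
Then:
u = -5/7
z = 7/9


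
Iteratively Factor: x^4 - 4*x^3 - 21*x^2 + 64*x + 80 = (x + 4)*(x^3 - 8*x^2 + 11*x + 20) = (x - 4)*(x + 4)*(x^2 - 4*x - 5) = (x - 5)*(x - 4)*(x + 4)*(x + 1)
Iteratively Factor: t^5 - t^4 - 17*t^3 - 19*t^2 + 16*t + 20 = (t + 1)*(t^4 - 2*t^3 - 15*t^2 - 4*t + 20) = (t - 1)*(t + 1)*(t^3 - t^2 - 16*t - 20) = (t - 1)*(t + 1)*(t + 2)*(t^2 - 3*t - 10) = (t - 1)*(t + 1)*(t + 2)^2*(t - 5)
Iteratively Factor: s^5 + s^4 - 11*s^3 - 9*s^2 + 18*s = (s)*(s^4 + s^3 - 11*s^2 - 9*s + 18) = s*(s - 1)*(s^3 + 2*s^2 - 9*s - 18) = s*(s - 3)*(s - 1)*(s^2 + 5*s + 6) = s*(s - 3)*(s - 1)*(s + 2)*(s + 3)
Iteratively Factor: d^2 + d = (d)*(d + 1)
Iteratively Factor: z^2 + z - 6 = (z - 2)*(z + 3)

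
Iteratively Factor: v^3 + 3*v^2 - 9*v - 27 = (v + 3)*(v^2 - 9) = (v - 3)*(v + 3)*(v + 3)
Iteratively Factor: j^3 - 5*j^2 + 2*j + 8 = (j - 2)*(j^2 - 3*j - 4) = (j - 4)*(j - 2)*(j + 1)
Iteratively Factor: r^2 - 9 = (r + 3)*(r - 3)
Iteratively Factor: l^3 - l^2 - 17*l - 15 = (l + 1)*(l^2 - 2*l - 15) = (l + 1)*(l + 3)*(l - 5)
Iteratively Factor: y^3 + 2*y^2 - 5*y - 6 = (y + 3)*(y^2 - y - 2) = (y - 2)*(y + 3)*(y + 1)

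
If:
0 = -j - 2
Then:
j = -2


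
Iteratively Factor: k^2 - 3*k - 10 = (k - 5)*(k + 2)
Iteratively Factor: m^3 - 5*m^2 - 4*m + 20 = (m - 5)*(m^2 - 4) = (m - 5)*(m - 2)*(m + 2)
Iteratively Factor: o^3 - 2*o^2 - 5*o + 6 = (o - 1)*(o^2 - o - 6) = (o - 1)*(o + 2)*(o - 3)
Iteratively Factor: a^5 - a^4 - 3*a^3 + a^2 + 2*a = (a - 1)*(a^4 - 3*a^2 - 2*a) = (a - 1)*(a + 1)*(a^3 - a^2 - 2*a) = (a - 2)*(a - 1)*(a + 1)*(a^2 + a) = a*(a - 2)*(a - 1)*(a + 1)*(a + 1)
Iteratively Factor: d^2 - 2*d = (d - 2)*(d)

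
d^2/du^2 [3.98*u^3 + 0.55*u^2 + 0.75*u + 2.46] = 23.88*u + 1.1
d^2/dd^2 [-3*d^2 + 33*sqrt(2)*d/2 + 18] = -6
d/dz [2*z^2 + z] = 4*z + 1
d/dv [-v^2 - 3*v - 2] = -2*v - 3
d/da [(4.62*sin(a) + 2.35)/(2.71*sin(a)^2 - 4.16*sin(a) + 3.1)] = (-12.5202*sin(a)^2 - 12.737*sin(a) + 24.098)*cos(a)/(7.3441*sin(a)^4 - 22.5472*sin(a)^3 + 34.1076*sin(a)^2 - 25.792*sin(a) + 9.61)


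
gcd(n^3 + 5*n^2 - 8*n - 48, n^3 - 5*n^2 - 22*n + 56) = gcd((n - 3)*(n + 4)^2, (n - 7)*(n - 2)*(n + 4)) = n + 4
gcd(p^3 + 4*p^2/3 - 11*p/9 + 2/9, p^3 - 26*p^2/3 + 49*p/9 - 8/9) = p^2 - 2*p/3 + 1/9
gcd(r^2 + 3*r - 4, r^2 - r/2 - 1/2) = r - 1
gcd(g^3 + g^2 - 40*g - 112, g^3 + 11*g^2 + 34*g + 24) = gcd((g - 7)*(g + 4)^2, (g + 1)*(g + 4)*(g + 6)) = g + 4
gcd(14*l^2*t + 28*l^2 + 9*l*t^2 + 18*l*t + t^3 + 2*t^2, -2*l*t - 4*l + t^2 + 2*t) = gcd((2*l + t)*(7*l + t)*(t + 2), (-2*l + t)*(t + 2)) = t + 2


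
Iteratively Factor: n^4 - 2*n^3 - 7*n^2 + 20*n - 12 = (n - 2)*(n^3 - 7*n + 6) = (n - 2)*(n + 3)*(n^2 - 3*n + 2) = (n - 2)*(n - 1)*(n + 3)*(n - 2)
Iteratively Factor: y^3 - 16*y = (y + 4)*(y^2 - 4*y) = (y - 4)*(y + 4)*(y)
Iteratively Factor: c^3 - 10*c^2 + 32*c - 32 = (c - 2)*(c^2 - 8*c + 16) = (c - 4)*(c - 2)*(c - 4)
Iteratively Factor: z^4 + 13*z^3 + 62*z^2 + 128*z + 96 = (z + 4)*(z^3 + 9*z^2 + 26*z + 24) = (z + 2)*(z + 4)*(z^2 + 7*z + 12) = (z + 2)*(z + 4)^2*(z + 3)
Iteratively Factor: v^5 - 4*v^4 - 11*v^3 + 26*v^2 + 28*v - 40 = (v - 1)*(v^4 - 3*v^3 - 14*v^2 + 12*v + 40) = (v - 1)*(v + 2)*(v^3 - 5*v^2 - 4*v + 20) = (v - 2)*(v - 1)*(v + 2)*(v^2 - 3*v - 10) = (v - 5)*(v - 2)*(v - 1)*(v + 2)*(v + 2)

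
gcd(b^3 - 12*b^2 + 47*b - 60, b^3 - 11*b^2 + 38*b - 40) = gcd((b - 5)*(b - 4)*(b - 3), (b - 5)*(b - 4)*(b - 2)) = b^2 - 9*b + 20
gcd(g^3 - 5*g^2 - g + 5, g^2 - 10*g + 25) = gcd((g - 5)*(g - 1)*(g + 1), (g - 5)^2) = g - 5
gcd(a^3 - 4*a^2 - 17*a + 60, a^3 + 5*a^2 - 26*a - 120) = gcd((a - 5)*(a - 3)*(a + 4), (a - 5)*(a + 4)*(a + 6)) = a^2 - a - 20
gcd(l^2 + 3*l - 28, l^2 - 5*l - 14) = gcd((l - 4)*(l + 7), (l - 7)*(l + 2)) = 1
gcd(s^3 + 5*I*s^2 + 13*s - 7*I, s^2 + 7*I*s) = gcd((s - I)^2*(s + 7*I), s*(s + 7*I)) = s + 7*I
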